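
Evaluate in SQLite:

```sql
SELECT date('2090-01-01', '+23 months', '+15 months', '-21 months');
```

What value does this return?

2091-06-01

Adding +23 months to 2090-01-01 gives 2091-12-01.
Adding +15 months to 2091-12-01 gives 2093-03-01.
Adding -21 months to 2093-03-01 gives 2091-06-01.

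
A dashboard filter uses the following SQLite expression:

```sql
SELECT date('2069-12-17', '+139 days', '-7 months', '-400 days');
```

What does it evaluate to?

2068-08-31

Applying '+139 days' to 2069-12-17: counting 139 days forward gives 2070-05-05.
Adding -7 months to 2070-05-05 gives 2069-10-05.
Applying '-400 days' to 2069-10-05: counting 400 days back gives 2068-08-31.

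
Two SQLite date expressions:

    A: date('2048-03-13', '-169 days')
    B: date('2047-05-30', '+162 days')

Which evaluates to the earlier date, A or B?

A = 2047-09-26.
B = 2047-11-08.
A is earlier.

A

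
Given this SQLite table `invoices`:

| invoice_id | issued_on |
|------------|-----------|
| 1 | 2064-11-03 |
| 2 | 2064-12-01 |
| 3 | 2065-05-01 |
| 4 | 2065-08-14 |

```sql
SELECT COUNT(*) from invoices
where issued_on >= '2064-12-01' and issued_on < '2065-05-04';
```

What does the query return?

Rows in [2064-12-01, 2065-05-04): 2064-12-01, 2065-05-01 → 2 rows.

2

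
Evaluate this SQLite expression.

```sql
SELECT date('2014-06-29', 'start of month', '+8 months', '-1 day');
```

`start of month` rewinds 2014-06-29 to 2014-06-01.
Adding +8 months to 2014-06-01 gives 2015-02-01.
Going back 1 day from 2015-02-01 reaches 2015-01-31 (last day of January, 31 days).

2015-01-31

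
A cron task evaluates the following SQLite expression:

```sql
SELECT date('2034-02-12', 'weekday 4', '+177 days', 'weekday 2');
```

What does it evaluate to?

`weekday 4` advances to the next Thursday; 2034-02-12 is a Sunday, so it moves forward to 2034-02-16.
Applying '+177 days' to 2034-02-16: counting 177 days forward gives 2034-08-12.
`weekday 2` advances to the next Tuesday; 2034-08-12 is a Saturday, so it moves forward to 2034-08-15.

2034-08-15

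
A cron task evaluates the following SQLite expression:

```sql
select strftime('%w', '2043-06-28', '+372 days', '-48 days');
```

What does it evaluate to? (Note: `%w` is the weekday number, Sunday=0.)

2

First apply '+372 days', '-48 days': 2043-06-28 → 2044-05-17.
2044-05-17 is a Tuesday; with Sunday=0 that is 2.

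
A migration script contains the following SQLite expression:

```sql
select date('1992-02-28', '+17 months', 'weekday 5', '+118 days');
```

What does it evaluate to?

Adding +17 months to 1992-02-28 gives 1993-07-28.
`weekday 5` advances to the next Friday; 1993-07-28 is a Wednesday, so it moves forward to 1993-07-30.
Applying '+118 days' to 1993-07-30: counting 118 days forward gives 1993-11-25.

1993-11-25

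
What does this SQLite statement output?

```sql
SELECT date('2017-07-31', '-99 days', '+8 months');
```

2017-12-23

Applying '-99 days' to 2017-07-31: counting 99 days back gives 2017-04-23.
Adding +8 months to 2017-04-23 gives 2017-12-23.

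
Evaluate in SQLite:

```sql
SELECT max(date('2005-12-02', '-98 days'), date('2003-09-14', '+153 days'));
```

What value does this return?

date('2005-12-02', '-98 days') → 2005-08-26.
date('2003-09-14', '+153 days') → 2004-02-14.
Later of the two is 2005-08-26.

2005-08-26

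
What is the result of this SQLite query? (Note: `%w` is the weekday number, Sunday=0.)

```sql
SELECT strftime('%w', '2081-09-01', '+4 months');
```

4

First apply '+4 months': 2081-09-01 → 2082-01-01.
2082-01-01 is a Thursday; with Sunday=0 that is 4.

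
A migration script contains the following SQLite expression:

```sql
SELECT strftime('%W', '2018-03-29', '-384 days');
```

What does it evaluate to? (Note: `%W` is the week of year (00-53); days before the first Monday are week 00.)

10

First apply '-384 days': 2018-03-29 → 2017-03-10.
2017-03-10 is a Friday. SQLite's %W counts Mondays since the year started; the result is 10.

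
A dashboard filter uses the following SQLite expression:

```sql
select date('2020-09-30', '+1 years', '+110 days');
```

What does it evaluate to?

2022-01-18

Adding +1 year to 2020-09-30 gives 2021-09-30.
Applying '+110 days' to 2021-09-30: counting 110 days forward gives 2022-01-18.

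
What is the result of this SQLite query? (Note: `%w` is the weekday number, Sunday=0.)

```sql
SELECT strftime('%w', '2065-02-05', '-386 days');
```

3

First apply '-386 days': 2065-02-05 → 2064-01-16.
2064-01-16 is a Wednesday; with Sunday=0 that is 3.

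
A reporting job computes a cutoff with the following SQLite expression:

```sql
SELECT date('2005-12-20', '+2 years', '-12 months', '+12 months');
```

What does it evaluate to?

2007-12-20

Adding +2 years to 2005-12-20 gives 2007-12-20.
Adding -12 months to 2007-12-20 gives 2006-12-20.
Adding +12 months to 2006-12-20 gives 2007-12-20.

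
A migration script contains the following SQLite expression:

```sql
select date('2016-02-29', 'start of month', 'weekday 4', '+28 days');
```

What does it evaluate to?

2016-03-03

`start of month` rewinds 2016-02-29 to 2016-02-01.
`weekday 4` advances to the next Thursday; 2016-02-01 is a Monday, so it moves forward to 2016-02-04.
February 2016 has 29 days; 25 remain after the 4th, so 26 days reach 2016-03-01.
Advancing 2 more days within March lands on 2016-03-03.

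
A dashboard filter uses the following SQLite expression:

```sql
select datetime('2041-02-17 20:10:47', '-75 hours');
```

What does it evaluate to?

2041-02-14 17:10:47

-75 hours from 2041-02-17 20:10:47 is 2041-02-14 17:10:47 (crosses midnight).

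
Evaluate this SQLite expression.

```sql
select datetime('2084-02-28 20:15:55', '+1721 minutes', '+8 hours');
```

2084-03-01 08:56:55

1721 minutes = 28h 41m; +1721 minutes from 2084-02-28 20:15:55 is 2084-03-01 00:56:55 (crosses midnight).
+8 hours from 2084-03-01 00:56:55 is 2084-03-01 08:56:55.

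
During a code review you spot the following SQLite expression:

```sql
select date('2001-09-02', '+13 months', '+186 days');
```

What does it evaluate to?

2003-04-06

Adding +13 months to 2001-09-02 gives 2002-10-02.
Applying '+186 days' to 2002-10-02: counting 186 days forward gives 2003-04-06.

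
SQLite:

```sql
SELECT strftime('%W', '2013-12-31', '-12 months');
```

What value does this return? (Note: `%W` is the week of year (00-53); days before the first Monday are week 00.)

First apply '-12 months': 2013-12-31 → 2012-12-31.
2012-12-31 is a Monday. SQLite's %W counts Mondays since the year started; the result is 53.

53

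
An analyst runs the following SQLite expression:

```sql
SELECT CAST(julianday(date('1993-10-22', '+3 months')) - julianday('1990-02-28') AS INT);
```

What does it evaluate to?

Adding +3 months to 1993-10-22 gives 1994-01-22.
0 days remain in February 1990 after the 28th (28 − 28).
Full months from March 1990 through December 1993 contribute their day counts.
Then 22 days into January 1994.
Total: 0 + 31 + 30 + 31 + 30 + 31 + 31 + 30 + 31 + 30 + 31 + 31 + 28 + 31 + 30 + 31 + 30 + 31 + 31 + 30 + 31 + 30 + 31 + 31 + 29 + 31 + 30 + 31 + 30 + 31 + 31 + 30 + 31 + 30 + 31 + 31 + 28 + 31 + 30 + 31 + 30 + 31 + 31 + 30 + 31 + 30 + 31 + 22 = 1424.

1424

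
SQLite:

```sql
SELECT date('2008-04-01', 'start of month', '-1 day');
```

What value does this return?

`start of month` rewinds 2008-04-01 to 2008-04-01.
Going back 1 day from 2008-04-01 reaches 2008-03-31 (last day of March, 31 days).

2008-03-31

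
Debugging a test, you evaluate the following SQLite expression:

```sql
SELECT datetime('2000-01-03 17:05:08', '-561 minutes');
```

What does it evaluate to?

561 minutes = 9h 21m; -561 minutes from 2000-01-03 17:05:08 is 2000-01-03 07:44:08.

2000-01-03 07:44:08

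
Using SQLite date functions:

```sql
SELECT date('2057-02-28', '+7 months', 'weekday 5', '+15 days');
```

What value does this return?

2057-10-13

Adding +7 months to 2057-02-28 gives 2057-09-28.
`weekday 5` advances to the next Friday; 2057-09-28 is already a Friday, so it stays at 2057-09-28.
September 2057 has 30 days; 2 remain after the 28th, so 3 days reach 2057-10-01.
Advancing 12 more days within October lands on 2057-10-13.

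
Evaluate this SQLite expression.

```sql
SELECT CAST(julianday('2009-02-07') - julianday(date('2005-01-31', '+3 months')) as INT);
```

Adding +3 months to 2005-01-31 targets 2005-04-31. April 2005 has only 30 days, so SQLite normalizes the 1-day overflow forward to 2005-05-01.
30 days remain in May 2005 after the 1st (31 − 1).
Full months from June 2005 through January 2009 contribute their day counts.
Then 7 days into February 2009.
Total: 30 + 30 + 31 + 31 + 30 + 31 + 30 + 31 + 31 + 28 + 31 + 30 + 31 + 30 + 31 + 31 + 30 + 31 + 30 + 31 + 31 + 28 + 31 + 30 + 31 + 30 + 31 + 31 + 30 + 31 + 30 + 31 + 31 + 29 + 31 + 30 + 31 + 30 + 31 + 31 + 30 + 31 + 30 + 31 + 31 + 7 = 1378.

1378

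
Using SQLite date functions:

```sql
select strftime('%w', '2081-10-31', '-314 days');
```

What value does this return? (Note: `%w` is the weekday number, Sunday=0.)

6

First apply '-314 days': 2081-10-31 → 2080-12-21.
2080-12-21 is a Saturday; with Sunday=0 that is 6.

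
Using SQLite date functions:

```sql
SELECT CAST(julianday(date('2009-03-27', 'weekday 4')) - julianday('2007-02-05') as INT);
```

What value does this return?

`weekday 4` advances to the next Thursday; 2009-03-27 is a Friday, so it moves forward to 2009-04-02.
23 days remain in February 2007 after the 5th (28 − 5).
Full months from March 2007 through March 2009 contribute their day counts.
Then 2 days into April 2009.
Total: 23 + 31 + 30 + 31 + 30 + 31 + 31 + 30 + 31 + 30 + 31 + 31 + 29 + 31 + 30 + 31 + 30 + 31 + 31 + 30 + 31 + 30 + 31 + 31 + 28 + 31 + 2 = 787.

787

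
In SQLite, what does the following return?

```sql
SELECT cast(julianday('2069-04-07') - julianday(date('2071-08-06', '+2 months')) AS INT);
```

-912

Adding +2 months to 2071-08-06 gives 2071-10-06.
23 days remain in April 2069 after the 7th (30 − 7).
Full months from May 2069 through September 2071 contribute their day counts.
Then 6 days into October 2071.
Total: 23 + 31 + 30 + 31 + 31 + 30 + 31 + 30 + 31 + 31 + 28 + 31 + 30 + 31 + 30 + 31 + 31 + 30 + 31 + 30 + 31 + 31 + 28 + 31 + 30 + 31 + 30 + 31 + 31 + 30 + 6 = 912.
The subtraction is earlier − later, so the result is −912 → -912.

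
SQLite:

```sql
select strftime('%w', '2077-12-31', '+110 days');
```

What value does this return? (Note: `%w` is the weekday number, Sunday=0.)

3

First apply '+110 days': 2077-12-31 → 2078-04-20.
2078-04-20 is a Wednesday; with Sunday=0 that is 3.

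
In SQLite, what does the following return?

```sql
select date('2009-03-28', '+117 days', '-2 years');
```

Applying '+117 days' to 2009-03-28: counting 117 days forward gives 2009-07-23.
Adding -2 years to 2009-07-23 gives 2007-07-23.

2007-07-23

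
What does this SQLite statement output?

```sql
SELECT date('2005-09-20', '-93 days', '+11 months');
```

2006-05-19

Applying '-93 days' to 2005-09-20: counting 93 days back gives 2005-06-19.
Adding +11 months to 2005-06-19 gives 2006-05-19.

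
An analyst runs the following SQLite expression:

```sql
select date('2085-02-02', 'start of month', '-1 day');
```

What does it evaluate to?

`start of month` rewinds 2085-02-02 to 2085-02-01.
Going back 1 day from 2085-02-01 reaches 2085-01-31 (last day of January, 31 days).

2085-01-31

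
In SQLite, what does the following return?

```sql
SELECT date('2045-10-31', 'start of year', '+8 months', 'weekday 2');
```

`start of year` rewinds 2045-10-31 to 2045-01-01.
Adding +8 months to 2045-01-01 gives 2045-09-01.
`weekday 2` advances to the next Tuesday; 2045-09-01 is a Friday, so it moves forward to 2045-09-05.

2045-09-05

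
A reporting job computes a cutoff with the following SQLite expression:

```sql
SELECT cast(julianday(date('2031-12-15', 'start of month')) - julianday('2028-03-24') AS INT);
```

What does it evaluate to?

`start of month` rewinds 2031-12-15 to 2031-12-01.
7 days remain in March 2028 after the 24th (31 − 24).
Full months from April 2028 through November 2031 contribute their day counts.
Then 1 day into December 2031.
Total: 7 + 30 + 31 + 30 + 31 + 31 + 30 + 31 + 30 + 31 + 31 + 28 + 31 + 30 + 31 + 30 + 31 + 31 + 30 + 31 + 30 + 31 + 31 + 28 + 31 + 30 + 31 + 30 + 31 + 31 + 30 + 31 + 30 + 31 + 31 + 28 + 31 + 30 + 31 + 30 + 31 + 31 + 30 + 31 + 30 + 1 = 1347.

1347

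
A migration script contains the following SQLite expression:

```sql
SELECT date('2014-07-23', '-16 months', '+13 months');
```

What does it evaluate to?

Adding -16 months to 2014-07-23 gives 2013-03-23.
Adding +13 months to 2013-03-23 gives 2014-04-23.

2014-04-23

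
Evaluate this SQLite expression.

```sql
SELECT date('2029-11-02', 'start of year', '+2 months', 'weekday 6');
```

2029-03-03

`start of year` rewinds 2029-11-02 to 2029-01-01.
Adding +2 months to 2029-01-01 gives 2029-03-01.
`weekday 6` advances to the next Saturday; 2029-03-01 is a Thursday, so it moves forward to 2029-03-03.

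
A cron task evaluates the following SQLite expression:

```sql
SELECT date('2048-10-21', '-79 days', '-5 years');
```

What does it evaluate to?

Applying '-79 days' to 2048-10-21: counting 79 days back gives 2048-08-03.
Adding -5 years to 2048-08-03 gives 2043-08-03.

2043-08-03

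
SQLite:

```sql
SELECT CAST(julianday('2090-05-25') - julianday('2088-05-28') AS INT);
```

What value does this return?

727

3 days remain in May 2088 after the 28th (31 − 28).
Full months from June 2088 through April 2090 contribute their day counts.
Then 25 days into May 2090.
Total: 3 + 30 + 31 + 31 + 30 + 31 + 30 + 31 + 31 + 28 + 31 + 30 + 31 + 30 + 31 + 31 + 30 + 31 + 30 + 31 + 31 + 28 + 31 + 30 + 25 = 727.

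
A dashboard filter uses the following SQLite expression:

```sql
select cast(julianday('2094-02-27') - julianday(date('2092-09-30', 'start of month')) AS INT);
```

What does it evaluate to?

544

`start of month` rewinds 2092-09-30 to 2092-09-01.
29 days remain in September 2092 after the 1st (30 − 1).
Full months from October 2092 through January 2094 contribute their day counts.
Then 27 days into February 2094.
Total: 29 + 31 + 30 + 31 + 31 + 28 + 31 + 30 + 31 + 30 + 31 + 31 + 30 + 31 + 30 + 31 + 31 + 27 = 544.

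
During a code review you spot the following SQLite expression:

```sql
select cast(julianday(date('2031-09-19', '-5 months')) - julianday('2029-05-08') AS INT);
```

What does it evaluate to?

711

Adding -5 months to 2031-09-19 gives 2031-04-19.
23 days remain in May 2029 after the 8th (31 − 8).
Full months from June 2029 through March 2031 contribute their day counts.
Then 19 days into April 2031.
Total: 23 + 30 + 31 + 31 + 30 + 31 + 30 + 31 + 31 + 28 + 31 + 30 + 31 + 30 + 31 + 31 + 30 + 31 + 30 + 31 + 31 + 28 + 31 + 19 = 711.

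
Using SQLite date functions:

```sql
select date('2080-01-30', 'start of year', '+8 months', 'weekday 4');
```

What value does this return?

2080-09-05

`start of year` rewinds 2080-01-30 to 2080-01-01.
Adding +8 months to 2080-01-01 gives 2080-09-01.
`weekday 4` advances to the next Thursday; 2080-09-01 is a Sunday, so it moves forward to 2080-09-05.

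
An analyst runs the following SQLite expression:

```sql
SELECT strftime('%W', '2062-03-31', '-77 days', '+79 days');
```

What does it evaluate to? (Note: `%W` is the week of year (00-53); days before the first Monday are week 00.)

13

First apply '-77 days', '+79 days': 2062-03-31 → 2062-04-02.
2062-04-02 is a Sunday. SQLite's %W counts Mondays since the year started; the result is 13.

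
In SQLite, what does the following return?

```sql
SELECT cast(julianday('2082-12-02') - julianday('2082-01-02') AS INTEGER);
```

334

29 days remain in January 2082 after the 2nd (31 − 2).
Full months from February 2082 through November 2082 contribute their day counts.
Then 2 days into December 2082.
Total: 29 + 28 + 31 + 30 + 31 + 30 + 31 + 31 + 30 + 31 + 30 + 2 = 334.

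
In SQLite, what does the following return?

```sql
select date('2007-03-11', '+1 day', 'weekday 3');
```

Advancing 1 more day within March lands on 2007-03-12.
`weekday 3` advances to the next Wednesday; 2007-03-12 is a Monday, so it moves forward to 2007-03-14.

2007-03-14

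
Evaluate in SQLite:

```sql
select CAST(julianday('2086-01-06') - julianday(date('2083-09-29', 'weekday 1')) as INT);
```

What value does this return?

`weekday 1` advances to the next Monday; 2083-09-29 is a Wednesday, so it moves forward to 2083-10-04.
27 days remain in October 2083 after the 4th (31 − 4).
Full months from November 2083 through December 2085 contribute their day counts.
Then 6 days into January 2086.
Total: 27 + 30 + 31 + 31 + 29 + 31 + 30 + 31 + 30 + 31 + 31 + 30 + 31 + 30 + 31 + 31 + 28 + 31 + 30 + 31 + 30 + 31 + 31 + 30 + 31 + 30 + 31 + 6 = 825.

825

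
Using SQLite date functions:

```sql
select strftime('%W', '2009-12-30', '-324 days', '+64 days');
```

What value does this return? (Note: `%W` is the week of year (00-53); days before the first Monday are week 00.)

15

First apply '-324 days', '+64 days': 2009-12-30 → 2009-04-14.
2009-04-14 is a Tuesday. SQLite's %W counts Mondays since the year started; the result is 15.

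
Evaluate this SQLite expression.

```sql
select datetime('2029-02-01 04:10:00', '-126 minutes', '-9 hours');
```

126 minutes = 2h 6m; -126 minutes from 2029-02-01 04:10:00 is 2029-02-01 02:04:00.
-9 hours from 2029-02-01 02:04:00 is 2029-01-31 17:04:00 (crosses midnight).

2029-01-31 17:04:00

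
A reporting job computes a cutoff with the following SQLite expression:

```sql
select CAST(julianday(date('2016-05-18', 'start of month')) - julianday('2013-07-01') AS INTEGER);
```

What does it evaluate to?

`start of month` rewinds 2016-05-18 to 2016-05-01.
30 days remain in July 2013 after the 1st (31 − 1).
Full months from August 2013 through April 2016 contribute their day counts.
Then 1 day into May 2016.
Total: 30 + 31 + 30 + 31 + 30 + 31 + 31 + 28 + 31 + 30 + 31 + 30 + 31 + 31 + 30 + 31 + 30 + 31 + 31 + 28 + 31 + 30 + 31 + 30 + 31 + 31 + 30 + 31 + 30 + 31 + 31 + 29 + 31 + 30 + 1 = 1035.

1035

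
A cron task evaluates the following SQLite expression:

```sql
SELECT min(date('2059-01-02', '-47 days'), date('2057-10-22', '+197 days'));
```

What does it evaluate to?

2058-05-07

date('2059-01-02', '-47 days') → 2058-11-16.
date('2057-10-22', '+197 days') → 2058-05-07.
Earlier of the two is 2058-05-07.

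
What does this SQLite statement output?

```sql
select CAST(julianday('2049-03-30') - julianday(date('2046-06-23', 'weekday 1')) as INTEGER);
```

`weekday 1` advances to the next Monday; 2046-06-23 is a Saturday, so it moves forward to 2046-06-25.
5 days remain in June 2046 after the 25th (30 − 25).
Full months from July 2046 through February 2049 contribute their day counts.
Then 30 days into March 2049.
Total: 5 + 31 + 31 + 30 + 31 + 30 + 31 + 31 + 28 + 31 + 30 + 31 + 30 + 31 + 31 + 30 + 31 + 30 + 31 + 31 + 29 + 31 + 30 + 31 + 30 + 31 + 31 + 30 + 31 + 30 + 31 + 31 + 28 + 30 = 1009.

1009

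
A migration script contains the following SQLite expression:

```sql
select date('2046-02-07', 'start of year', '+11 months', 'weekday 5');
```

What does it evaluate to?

`start of year` rewinds 2046-02-07 to 2046-01-01.
Adding +11 months to 2046-01-01 gives 2046-12-01.
`weekday 5` advances to the next Friday; 2046-12-01 is a Saturday, so it moves forward to 2046-12-07.

2046-12-07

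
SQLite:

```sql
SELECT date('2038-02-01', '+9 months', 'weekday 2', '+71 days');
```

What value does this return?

Adding +9 months to 2038-02-01 gives 2038-11-01.
`weekday 2` advances to the next Tuesday; 2038-11-01 is a Monday, so it moves forward to 2038-11-02.
Applying '+71 days' to 2038-11-02: counting 71 days forward gives 2039-01-12.

2039-01-12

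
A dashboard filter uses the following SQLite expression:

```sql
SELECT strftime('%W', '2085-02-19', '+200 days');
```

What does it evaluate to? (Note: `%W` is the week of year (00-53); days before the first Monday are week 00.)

First apply '+200 days': 2085-02-19 → 2085-09-07.
2085-09-07 is a Friday. SQLite's %W counts Mondays since the year started; the result is 36.

36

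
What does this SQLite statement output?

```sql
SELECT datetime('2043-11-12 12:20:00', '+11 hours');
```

2043-11-12 23:20:00

+11 hours from 2043-11-12 12:20:00 is 2043-11-12 23:20:00.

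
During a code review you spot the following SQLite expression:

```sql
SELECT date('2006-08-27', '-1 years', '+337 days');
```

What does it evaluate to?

2006-07-30

Adding -1 year to 2006-08-27 gives 2005-08-27.
Applying '+337 days' to 2005-08-27: counting 337 days forward gives 2006-07-30.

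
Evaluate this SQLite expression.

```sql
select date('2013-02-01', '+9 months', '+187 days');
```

2014-05-07

Adding +9 months to 2013-02-01 gives 2013-11-01.
Applying '+187 days' to 2013-11-01: counting 187 days forward gives 2014-05-07.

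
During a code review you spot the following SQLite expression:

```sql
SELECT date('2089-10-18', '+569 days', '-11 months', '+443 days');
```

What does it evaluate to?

2091-08-27

Applying '+569 days' to 2089-10-18: counting 569 days forward gives 2091-05-10.
Adding -11 months to 2091-05-10 gives 2090-06-10.
Applying '+443 days' to 2090-06-10: counting 443 days forward gives 2091-08-27.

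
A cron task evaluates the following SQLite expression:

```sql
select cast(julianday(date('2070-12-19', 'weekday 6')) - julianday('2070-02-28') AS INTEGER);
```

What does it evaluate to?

295

`weekday 6` advances to the next Saturday; 2070-12-19 is a Friday, so it moves forward to 2070-12-20.
0 days remain in February 2070 after the 28th (28 − 28).
Full months from March 2070 through November 2070 contribute their day counts.
Then 20 days into December 2070.
Total: 0 + 31 + 30 + 31 + 30 + 31 + 31 + 30 + 31 + 30 + 20 = 295.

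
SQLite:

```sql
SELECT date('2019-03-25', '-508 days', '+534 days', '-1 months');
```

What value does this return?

Applying '-508 days' to 2019-03-25: counting 508 days back gives 2017-11-02.
Applying '+534 days' to 2017-11-02: counting 534 days forward gives 2019-04-20.
Adding -1 month to 2019-04-20 gives 2019-03-20.

2019-03-20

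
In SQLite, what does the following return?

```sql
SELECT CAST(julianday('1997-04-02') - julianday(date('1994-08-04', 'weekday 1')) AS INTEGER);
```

968

`weekday 1` advances to the next Monday; 1994-08-04 is a Thursday, so it moves forward to 1994-08-08.
23 days remain in August 1994 after the 8th (31 − 8).
Full months from September 1994 through March 1997 contribute their day counts.
Then 2 days into April 1997.
Total: 23 + 30 + 31 + 30 + 31 + 31 + 28 + 31 + 30 + 31 + 30 + 31 + 31 + 30 + 31 + 30 + 31 + 31 + 29 + 31 + 30 + 31 + 30 + 31 + 31 + 30 + 31 + 30 + 31 + 31 + 28 + 31 + 2 = 968.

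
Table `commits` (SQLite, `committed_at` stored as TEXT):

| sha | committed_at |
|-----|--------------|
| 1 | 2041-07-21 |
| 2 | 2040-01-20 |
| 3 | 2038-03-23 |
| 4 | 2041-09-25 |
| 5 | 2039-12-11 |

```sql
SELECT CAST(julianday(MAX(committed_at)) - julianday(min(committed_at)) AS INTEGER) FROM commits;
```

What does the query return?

1282

MIN = 2038-03-23, MAX = 2041-09-25.
8 days remain in March 2038 after the 23rd (31 − 23).
Full months from April 2038 through August 2041 contribute their day counts.
Then 25 days into September 2041.
Total: 8 + 30 + 31 + 30 + 31 + 31 + 30 + 31 + 30 + 31 + 31 + 28 + 31 + 30 + 31 + 30 + 31 + 31 + 30 + 31 + 30 + 31 + 31 + 29 + 31 + 30 + 31 + 30 + 31 + 31 + 30 + 31 + 30 + 31 + 31 + 28 + 31 + 30 + 31 + 30 + 31 + 31 + 25 = 1282.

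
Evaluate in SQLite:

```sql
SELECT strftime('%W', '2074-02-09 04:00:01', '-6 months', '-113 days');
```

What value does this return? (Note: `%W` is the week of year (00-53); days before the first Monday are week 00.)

First apply '-6 months', '-113 days': 2074-02-09 04:00:01 → 2073-04-18 04:00:01.
2073-04-18 is a Tuesday. SQLite's %W counts Mondays since the year started; the result is 16.

16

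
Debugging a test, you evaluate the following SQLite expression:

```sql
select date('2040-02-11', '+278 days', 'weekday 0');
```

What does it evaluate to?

Applying '+278 days' to 2040-02-11: counting 278 days forward gives 2040-11-15.
`weekday 0` advances to the next Sunday; 2040-11-15 is a Thursday, so it moves forward to 2040-11-18.

2040-11-18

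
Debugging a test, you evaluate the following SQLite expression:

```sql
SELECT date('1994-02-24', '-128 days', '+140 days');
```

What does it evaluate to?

Applying '-128 days' to 1994-02-24: counting 128 days back gives 1993-10-19.
Applying '+140 days' to 1993-10-19: counting 140 days forward gives 1994-03-08.

1994-03-08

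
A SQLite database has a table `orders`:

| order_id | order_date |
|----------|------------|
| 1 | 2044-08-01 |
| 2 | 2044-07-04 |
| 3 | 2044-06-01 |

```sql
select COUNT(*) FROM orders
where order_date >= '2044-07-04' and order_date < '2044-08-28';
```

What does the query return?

2

Rows in [2044-07-04, 2044-08-28): 2044-08-01, 2044-07-04 → 2 rows.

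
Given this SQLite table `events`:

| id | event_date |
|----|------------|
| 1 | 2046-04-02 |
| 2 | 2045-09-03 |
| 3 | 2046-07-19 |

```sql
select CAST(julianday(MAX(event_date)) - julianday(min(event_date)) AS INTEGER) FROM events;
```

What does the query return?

319

MIN = 2045-09-03, MAX = 2046-07-19.
27 days remain in September 2045 after the 3rd (30 − 3).
Full months from October 2045 through June 2046 contribute their day counts.
Then 19 days into July 2046.
Total: 27 + 31 + 30 + 31 + 31 + 28 + 31 + 30 + 31 + 30 + 19 = 319.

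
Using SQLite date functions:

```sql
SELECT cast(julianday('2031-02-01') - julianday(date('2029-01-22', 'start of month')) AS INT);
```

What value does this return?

`start of month` rewinds 2029-01-22 to 2029-01-01.
30 days remain in January 2029 after the 1st (31 − 1).
Full months from February 2029 through January 2031 contribute their day counts.
Then 1 day into February 2031.
Total: 30 + 28 + 31 + 30 + 31 + 30 + 31 + 31 + 30 + 31 + 30 + 31 + 31 + 28 + 31 + 30 + 31 + 30 + 31 + 31 + 30 + 31 + 30 + 31 + 31 + 1 = 761.

761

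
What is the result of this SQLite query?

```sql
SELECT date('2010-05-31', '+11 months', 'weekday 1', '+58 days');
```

Adding +11 months to 2010-05-31 targets 2011-04-31. April 2011 has only 30 days, so SQLite normalizes the 1-day overflow forward to 2011-05-01.
`weekday 1` advances to the next Monday; 2011-05-01 is a Sunday, so it moves forward to 2011-05-02.
Applying '+58 days' to 2011-05-02: counting 58 days forward gives 2011-06-29.

2011-06-29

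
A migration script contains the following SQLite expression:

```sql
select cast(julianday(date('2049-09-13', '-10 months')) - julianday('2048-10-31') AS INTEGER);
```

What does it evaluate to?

Adding -10 months to 2049-09-13 gives 2048-11-13.
0 days remain in October 2048 after the 31st (31 − 31).
Then 13 days into November 2048.
Total: 0 + 13 = 13.

13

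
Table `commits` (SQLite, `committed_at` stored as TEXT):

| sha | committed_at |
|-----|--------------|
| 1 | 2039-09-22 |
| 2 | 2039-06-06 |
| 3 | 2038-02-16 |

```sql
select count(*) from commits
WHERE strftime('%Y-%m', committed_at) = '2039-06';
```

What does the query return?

Rows with year-month 2039-06: 2039-06-06 → 1.

1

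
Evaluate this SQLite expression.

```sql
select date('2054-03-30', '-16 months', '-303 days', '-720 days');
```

Adding -16 months to 2054-03-30 gives 2052-11-30.
Applying '-303 days' to 2052-11-30: counting 303 days back gives 2052-02-01.
Applying '-720 days' to 2052-02-01: counting 720 days back gives 2050-02-11.

2050-02-11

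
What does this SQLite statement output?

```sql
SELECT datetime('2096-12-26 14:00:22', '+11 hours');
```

2096-12-27 01:00:22

+11 hours from 2096-12-26 14:00:22 is 2096-12-27 01:00:22 (crosses midnight).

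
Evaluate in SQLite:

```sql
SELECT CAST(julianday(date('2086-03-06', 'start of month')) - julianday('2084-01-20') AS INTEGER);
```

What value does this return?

771

`start of month` rewinds 2086-03-06 to 2086-03-01.
11 days remain in January 2084 after the 20th (31 − 20).
Full months from February 2084 through February 2086 contribute their day counts.
Then 1 day into March 2086.
Total: 11 + 29 + 31 + 30 + 31 + 30 + 31 + 31 + 30 + 31 + 30 + 31 + 31 + 28 + 31 + 30 + 31 + 30 + 31 + 31 + 30 + 31 + 30 + 31 + 31 + 28 + 1 = 771.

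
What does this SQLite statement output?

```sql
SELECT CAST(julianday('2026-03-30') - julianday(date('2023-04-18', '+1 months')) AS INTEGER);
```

Adding +1 month to 2023-04-18 gives 2023-05-18.
13 days remain in May 2023 after the 18th (31 − 18).
Full months from June 2023 through February 2026 contribute their day counts.
Then 30 days into March 2026.
Total: 13 + 30 + 31 + 31 + 30 + 31 + 30 + 31 + 31 + 29 + 31 + 30 + 31 + 30 + 31 + 31 + 30 + 31 + 30 + 31 + 31 + 28 + 31 + 30 + 31 + 30 + 31 + 31 + 30 + 31 + 30 + 31 + 31 + 28 + 30 = 1047.

1047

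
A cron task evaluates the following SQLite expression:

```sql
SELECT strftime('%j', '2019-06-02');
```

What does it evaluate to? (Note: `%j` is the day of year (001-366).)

153

Day-of-year for 2019-06-02: days since 2019-01-01 inclusive = 153, zero-padded to 153.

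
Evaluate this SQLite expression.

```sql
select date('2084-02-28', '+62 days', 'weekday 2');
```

2084-05-02

Applying '+62 days' to 2084-02-28: counting 62 days forward gives 2084-04-30.
`weekday 2` advances to the next Tuesday; 2084-04-30 is a Sunday, so it moves forward to 2084-05-02.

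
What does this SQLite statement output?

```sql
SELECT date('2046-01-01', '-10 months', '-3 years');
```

Adding -10 months to 2046-01-01 gives 2045-03-01.
Adding -3 years to 2045-03-01 gives 2042-03-01.

2042-03-01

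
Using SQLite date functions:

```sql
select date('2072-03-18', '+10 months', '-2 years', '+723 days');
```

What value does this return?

Adding +10 months to 2072-03-18 gives 2073-01-18.
Adding -2 years to 2073-01-18 gives 2071-01-18.
Applying '+723 days' to 2071-01-18: counting 723 days forward gives 2073-01-10.

2073-01-10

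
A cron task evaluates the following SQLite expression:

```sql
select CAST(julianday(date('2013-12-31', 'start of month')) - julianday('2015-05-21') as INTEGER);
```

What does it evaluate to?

`start of month` rewinds 2013-12-31 to 2013-12-01.
30 days remain in December 2013 after the 1st (31 − 1).
Full months from January 2014 through April 2015 contribute their day counts.
Then 21 days into May 2015.
Total: 30 + 31 + 28 + 31 + 30 + 31 + 30 + 31 + 31 + 30 + 31 + 30 + 31 + 31 + 28 + 31 + 30 + 21 = 536.
The subtraction is earlier − later, so the result is −536 → -536.

-536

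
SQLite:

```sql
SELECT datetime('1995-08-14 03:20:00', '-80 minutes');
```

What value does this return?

80 minutes = 1h 20m; -80 minutes from 1995-08-14 03:20:00 is 1995-08-14 02:00:00.

1995-08-14 02:00:00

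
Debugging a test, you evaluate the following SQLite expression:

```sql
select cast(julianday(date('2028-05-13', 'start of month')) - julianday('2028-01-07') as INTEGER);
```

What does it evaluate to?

115

`start of month` rewinds 2028-05-13 to 2028-05-01.
24 days remain in January 2028 after the 7th (31 − 7).
February 2028: 29 days (leap year).
March 2028: 31 days.
April 2028: 30 days.
Then 1 day into May 2028.
Total: 24 + 29 + 31 + 30 + 1 = 115.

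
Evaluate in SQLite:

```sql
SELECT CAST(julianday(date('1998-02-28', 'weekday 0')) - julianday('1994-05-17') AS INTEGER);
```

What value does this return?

1384

`weekday 0` advances to the next Sunday; 1998-02-28 is a Saturday, so it moves forward to 1998-03-01.
14 days remain in May 1994 after the 17th (31 − 17).
Full months from June 1994 through February 1998 contribute their day counts.
Then 1 day into March 1998.
Total: 14 + 30 + 31 + 31 + 30 + 31 + 30 + 31 + 31 + 28 + 31 + 30 + 31 + 30 + 31 + 31 + 30 + 31 + 30 + 31 + 31 + 29 + 31 + 30 + 31 + 30 + 31 + 31 + 30 + 31 + 30 + 31 + 31 + 28 + 31 + 30 + 31 + 30 + 31 + 31 + 30 + 31 + 30 + 31 + 31 + 28 + 1 = 1384.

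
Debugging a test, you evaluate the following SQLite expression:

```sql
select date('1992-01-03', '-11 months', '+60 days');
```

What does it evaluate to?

1991-04-04

Adding -11 months to 1992-01-03 gives 1991-02-03.
Applying '+60 days' to 1991-02-03: counting 60 days forward gives 1991-04-04.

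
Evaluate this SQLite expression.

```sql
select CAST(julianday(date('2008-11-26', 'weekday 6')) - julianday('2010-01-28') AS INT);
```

`weekday 6` advances to the next Saturday; 2008-11-26 is a Wednesday, so it moves forward to 2008-11-29.
1 day remains in November 2008 after the 29th (30 − 29).
Full months from December 2008 through December 2009 contribute their day counts.
Then 28 days into January 2010.
Total: 1 + 31 + 31 + 28 + 31 + 30 + 31 + 30 + 31 + 31 + 30 + 31 + 30 + 31 + 28 = 425.
The subtraction is earlier − later, so the result is −425 → -425.

-425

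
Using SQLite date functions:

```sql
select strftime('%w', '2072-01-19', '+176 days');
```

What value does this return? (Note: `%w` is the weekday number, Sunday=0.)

3

First apply '+176 days': 2072-01-19 → 2072-07-13.
2072-07-13 is a Wednesday; with Sunday=0 that is 3.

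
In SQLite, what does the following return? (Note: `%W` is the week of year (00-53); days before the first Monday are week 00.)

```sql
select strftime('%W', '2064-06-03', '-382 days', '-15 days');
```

First apply '-382 days', '-15 days': 2064-06-03 → 2063-05-03.
2063-05-03 is a Thursday. SQLite's %W counts Mondays since the year started; the result is 18.

18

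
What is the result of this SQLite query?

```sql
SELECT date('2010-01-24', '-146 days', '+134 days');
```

2010-01-12

Applying '-146 days' to 2010-01-24: counting 146 days back gives 2009-08-31.
Applying '+134 days' to 2009-08-31: counting 134 days forward gives 2010-01-12.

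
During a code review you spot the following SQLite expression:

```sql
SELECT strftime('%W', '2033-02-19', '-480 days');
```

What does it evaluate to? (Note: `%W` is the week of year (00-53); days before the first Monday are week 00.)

First apply '-480 days': 2033-02-19 → 2031-10-28.
2031-10-28 is a Tuesday. SQLite's %W counts Mondays since the year started; the result is 43.

43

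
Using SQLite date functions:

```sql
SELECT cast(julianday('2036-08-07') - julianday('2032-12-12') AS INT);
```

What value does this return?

1334

19 days remain in December 2032 after the 12th (31 − 12).
Full months from January 2033 through July 2036 contribute their day counts.
Then 7 days into August 2036.
Total: 19 + 31 + 28 + 31 + 30 + 31 + 30 + 31 + 31 + 30 + 31 + 30 + 31 + 31 + 28 + 31 + 30 + 31 + 30 + 31 + 31 + 30 + 31 + 30 + 31 + 31 + 28 + 31 + 30 + 31 + 30 + 31 + 31 + 30 + 31 + 30 + 31 + 31 + 29 + 31 + 30 + 31 + 30 + 31 + 7 = 1334.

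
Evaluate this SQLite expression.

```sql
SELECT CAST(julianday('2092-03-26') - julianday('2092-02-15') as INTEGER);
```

14 days remain in February 2092 after the 15th (29 − 15).
Then 26 days into March 2092.
Total: 14 + 26 = 40.

40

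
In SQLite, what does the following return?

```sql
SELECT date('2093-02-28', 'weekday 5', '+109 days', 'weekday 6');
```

2093-06-27

`weekday 5` advances to the next Friday; 2093-02-28 is a Saturday, so it moves forward to 2093-03-06.
Applying '+109 days' to 2093-03-06: counting 109 days forward gives 2093-06-23.
`weekday 6` advances to the next Saturday; 2093-06-23 is a Tuesday, so it moves forward to 2093-06-27.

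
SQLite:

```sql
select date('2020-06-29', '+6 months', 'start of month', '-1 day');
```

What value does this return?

2020-11-30

Adding +6 months to 2020-06-29 gives 2020-12-29.
`start of month` rewinds 2020-12-29 to 2020-12-01.
Going back 1 day from 2020-12-01 reaches 2020-11-30 (last day of November, 30 days).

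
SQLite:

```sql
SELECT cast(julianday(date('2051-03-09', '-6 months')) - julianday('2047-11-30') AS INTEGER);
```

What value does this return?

Adding -6 months to 2051-03-09 gives 2050-09-09.
0 days remain in November 2047 after the 30th (30 − 30).
Full months from December 2047 through August 2050 contribute their day counts.
Then 9 days into September 2050.
Total: 0 + 31 + 31 + 29 + 31 + 30 + 31 + 30 + 31 + 31 + 30 + 31 + 30 + 31 + 31 + 28 + 31 + 30 + 31 + 30 + 31 + 31 + 30 + 31 + 30 + 31 + 31 + 28 + 31 + 30 + 31 + 30 + 31 + 31 + 9 = 1014.

1014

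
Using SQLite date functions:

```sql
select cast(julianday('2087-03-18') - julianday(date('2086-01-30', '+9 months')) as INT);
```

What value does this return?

Adding +9 months to 2086-01-30 gives 2086-10-30.
1 day remains in October 2086 after the 30th (31 − 30).
November 2086: 30 days.
December 2086: 31 days.
January 2087: 31 days.
February 2087: 28 days.
Then 18 days into March 2087.
Total: 1 + 30 + 31 + 31 + 28 + 18 = 139.

139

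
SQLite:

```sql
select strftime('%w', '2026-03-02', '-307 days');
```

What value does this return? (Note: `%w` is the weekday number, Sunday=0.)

First apply '-307 days': 2026-03-02 → 2025-04-29.
2025-04-29 is a Tuesday; with Sunday=0 that is 2.

2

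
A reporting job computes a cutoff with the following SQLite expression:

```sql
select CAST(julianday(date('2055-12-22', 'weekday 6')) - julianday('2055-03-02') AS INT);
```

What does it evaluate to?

`weekday 6` advances to the next Saturday; 2055-12-22 is a Wednesday, so it moves forward to 2055-12-25.
29 days remain in March 2055 after the 2nd (31 − 2).
Full months from April 2055 through November 2055 contribute their day counts.
Then 25 days into December 2055.
Total: 29 + 30 + 31 + 30 + 31 + 31 + 30 + 31 + 30 + 25 = 298.

298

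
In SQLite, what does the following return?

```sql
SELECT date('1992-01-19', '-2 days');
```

Going back 2 days within January lands on 1992-01-17.

1992-01-17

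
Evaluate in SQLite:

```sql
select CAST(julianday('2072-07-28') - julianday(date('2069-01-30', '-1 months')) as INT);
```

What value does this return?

1306

Adding -1 month to 2069-01-30 gives 2068-12-30.
1 day remains in December 2068 after the 30th (31 − 30).
Full months from January 2069 through June 2072 contribute their day counts.
Then 28 days into July 2072.
Total: 1 + 31 + 28 + 31 + 30 + 31 + 30 + 31 + 31 + 30 + 31 + 30 + 31 + 31 + 28 + 31 + 30 + 31 + 30 + 31 + 31 + 30 + 31 + 30 + 31 + 31 + 28 + 31 + 30 + 31 + 30 + 31 + 31 + 30 + 31 + 30 + 31 + 31 + 29 + 31 + 30 + 31 + 30 + 28 = 1306.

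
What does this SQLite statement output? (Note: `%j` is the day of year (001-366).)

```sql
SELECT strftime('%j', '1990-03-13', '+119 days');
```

191

First apply '+119 days': 1990-03-13 → 1990-07-10.
Day-of-year for 1990-07-10: days since 1990-01-01 inclusive = 191, zero-padded to 191.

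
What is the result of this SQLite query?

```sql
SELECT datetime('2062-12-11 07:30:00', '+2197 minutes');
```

2197 minutes = 36h 37m; +2197 minutes from 2062-12-11 07:30:00 is 2062-12-12 20:07:00 (crosses midnight).

2062-12-12 20:07:00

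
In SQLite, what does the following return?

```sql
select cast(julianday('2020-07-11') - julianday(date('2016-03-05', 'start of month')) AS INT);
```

`start of month` rewinds 2016-03-05 to 2016-03-01.
30 days remain in March 2016 after the 1st (31 − 1).
Full months from April 2016 through June 2020 contribute their day counts.
Then 11 days into July 2020.
Total: 30 + 30 + 31 + 30 + 31 + 31 + 30 + 31 + 30 + 31 + 31 + 28 + 31 + 30 + 31 + 30 + 31 + 31 + 30 + 31 + 30 + 31 + 31 + 28 + 31 + 30 + 31 + 30 + 31 + 31 + 30 + 31 + 30 + 31 + 31 + 28 + 31 + 30 + 31 + 30 + 31 + 31 + 30 + 31 + 30 + 31 + 31 + 29 + 31 + 30 + 31 + 30 + 11 = 1593.

1593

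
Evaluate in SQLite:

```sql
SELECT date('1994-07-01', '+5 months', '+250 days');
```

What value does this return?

Adding +5 months to 1994-07-01 gives 1994-12-01.
Applying '+250 days' to 1994-12-01: counting 250 days forward gives 1995-08-08.

1995-08-08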